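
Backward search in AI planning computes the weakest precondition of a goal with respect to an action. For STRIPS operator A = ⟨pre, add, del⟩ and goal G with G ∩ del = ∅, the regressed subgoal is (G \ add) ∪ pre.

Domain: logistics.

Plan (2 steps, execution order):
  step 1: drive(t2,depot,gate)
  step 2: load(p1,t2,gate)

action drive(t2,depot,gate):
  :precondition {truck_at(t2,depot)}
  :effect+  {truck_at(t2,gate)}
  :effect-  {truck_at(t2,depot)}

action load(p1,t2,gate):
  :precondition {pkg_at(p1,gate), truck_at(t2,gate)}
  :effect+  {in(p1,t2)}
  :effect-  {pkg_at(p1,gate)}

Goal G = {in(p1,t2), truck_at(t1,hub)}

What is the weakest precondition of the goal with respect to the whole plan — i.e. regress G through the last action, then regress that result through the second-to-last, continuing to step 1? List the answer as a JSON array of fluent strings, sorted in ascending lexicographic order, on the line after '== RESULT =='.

Regress step by step:
  through step 2 (load(p1,t2,gate)): drop {in(p1,t2)}, keep {truck_at(t1,hub)}, require {pkg_at(p1,gate), truck_at(t2,gate)}
    → {pkg_at(p1,gate), truck_at(t1,hub), truck_at(t2,gate)}
  through step 1 (drive(t2,depot,gate)): drop {truck_at(t2,gate)}, keep {pkg_at(p1,gate), truck_at(t1,hub)}, require {truck_at(t2,depot)}
    → {pkg_at(p1,gate), truck_at(t1,hub), truck_at(t2,depot)}

== RESULT ==
["pkg_at(p1,gate)", "truck_at(t1,hub)", "truck_at(t2,depot)"]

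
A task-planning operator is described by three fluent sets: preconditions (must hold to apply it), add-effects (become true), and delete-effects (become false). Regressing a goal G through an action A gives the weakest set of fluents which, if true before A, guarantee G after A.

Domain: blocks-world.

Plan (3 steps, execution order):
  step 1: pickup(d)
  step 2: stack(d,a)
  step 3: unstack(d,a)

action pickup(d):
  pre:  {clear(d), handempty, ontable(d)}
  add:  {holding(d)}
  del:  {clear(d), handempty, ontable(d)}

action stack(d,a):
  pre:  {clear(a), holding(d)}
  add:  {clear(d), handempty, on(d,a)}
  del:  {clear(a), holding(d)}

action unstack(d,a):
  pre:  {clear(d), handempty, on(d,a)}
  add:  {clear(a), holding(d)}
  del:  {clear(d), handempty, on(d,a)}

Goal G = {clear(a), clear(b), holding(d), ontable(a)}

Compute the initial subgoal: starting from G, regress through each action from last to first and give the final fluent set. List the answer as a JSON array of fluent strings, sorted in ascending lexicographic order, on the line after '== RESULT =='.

Work backward from the goal:
  through step 3 (unstack(d,a)): drop {clear(a), holding(d)}, keep {clear(b), ontable(a)}, require {clear(d), handempty, on(d,a)}
    → {clear(b), clear(d), handempty, on(d,a), ontable(a)}
  through step 2 (stack(d,a)): drop {clear(d), handempty, on(d,a)}, keep {clear(b), ontable(a)}, require {clear(a), holding(d)}
    → {clear(a), clear(b), holding(d), ontable(a)}
  through step 1 (pickup(d)): drop {holding(d)}, keep {clear(a), clear(b), ontable(a)}, require {clear(d), handempty, ontable(d)}
    → {clear(a), clear(b), clear(d), handempty, ontable(a), ontable(d)}

== RESULT ==
["clear(a)", "clear(b)", "clear(d)", "handempty", "ontable(a)", "ontable(d)"]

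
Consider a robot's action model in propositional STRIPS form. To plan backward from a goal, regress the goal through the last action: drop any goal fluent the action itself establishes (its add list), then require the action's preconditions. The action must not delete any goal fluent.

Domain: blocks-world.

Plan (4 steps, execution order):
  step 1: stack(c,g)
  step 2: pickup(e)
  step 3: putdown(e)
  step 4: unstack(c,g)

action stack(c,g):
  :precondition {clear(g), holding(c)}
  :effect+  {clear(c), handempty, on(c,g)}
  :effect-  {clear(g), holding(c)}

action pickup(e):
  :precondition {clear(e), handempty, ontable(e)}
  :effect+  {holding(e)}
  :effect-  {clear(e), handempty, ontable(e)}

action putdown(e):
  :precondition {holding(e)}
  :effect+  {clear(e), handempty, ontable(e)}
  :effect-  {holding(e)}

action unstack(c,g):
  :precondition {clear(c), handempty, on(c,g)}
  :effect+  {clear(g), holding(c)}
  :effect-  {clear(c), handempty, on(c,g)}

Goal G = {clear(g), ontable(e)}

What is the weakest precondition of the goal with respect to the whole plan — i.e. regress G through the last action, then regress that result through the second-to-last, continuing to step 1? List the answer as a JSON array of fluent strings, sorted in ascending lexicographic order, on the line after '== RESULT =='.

Work backward from the goal:
  through step 4 (unstack(c,g)): drop {clear(g)}, keep {ontable(e)}, require {clear(c), handempty, on(c,g)}
    → {clear(c), handempty, on(c,g), ontable(e)}
  through step 3 (putdown(e)): drop {handempty, ontable(e)}, keep {clear(c), on(c,g)}, require {holding(e)}
    → {clear(c), holding(e), on(c,g)}
  through step 2 (pickup(e)): drop {holding(e)}, keep {clear(c), on(c,g)}, require {clear(e), handempty, ontable(e)}
    → {clear(c), clear(e), handempty, on(c,g), ontable(e)}
  through step 1 (stack(c,g)): drop {clear(c), handempty, on(c,g)}, keep {clear(e), ontable(e)}, require {clear(g), holding(c)}
    → {clear(e), clear(g), holding(c), ontable(e)}

== RESULT ==
["clear(e)", "clear(g)", "holding(c)", "ontable(e)"]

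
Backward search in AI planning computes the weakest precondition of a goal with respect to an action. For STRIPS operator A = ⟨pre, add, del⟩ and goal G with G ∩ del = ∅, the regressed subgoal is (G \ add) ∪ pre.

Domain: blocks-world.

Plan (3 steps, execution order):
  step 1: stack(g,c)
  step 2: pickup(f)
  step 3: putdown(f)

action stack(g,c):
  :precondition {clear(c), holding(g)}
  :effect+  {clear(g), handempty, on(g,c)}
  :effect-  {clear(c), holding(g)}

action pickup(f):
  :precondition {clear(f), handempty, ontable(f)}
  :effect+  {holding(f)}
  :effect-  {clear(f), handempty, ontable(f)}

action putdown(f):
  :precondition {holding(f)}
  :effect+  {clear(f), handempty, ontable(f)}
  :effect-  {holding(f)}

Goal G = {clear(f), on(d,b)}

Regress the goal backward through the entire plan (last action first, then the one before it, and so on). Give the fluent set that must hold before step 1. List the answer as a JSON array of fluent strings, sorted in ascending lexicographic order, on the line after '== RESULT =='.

Work backward from the goal:
  through step 3 (putdown(f)): drop {clear(f)}, keep {on(d,b)}, require {holding(f)}
    → {holding(f), on(d,b)}
  through step 2 (pickup(f)): drop {holding(f)}, keep {on(d,b)}, require {clear(f), handempty, ontable(f)}
    → {clear(f), handempty, on(d,b), ontable(f)}
  through step 1 (stack(g,c)): drop {handempty}, keep {clear(f), on(d,b), ontable(f)}, require {clear(c), holding(g)}
    → {clear(c), clear(f), holding(g), on(d,b), ontable(f)}

== RESULT ==
["clear(c)", "clear(f)", "holding(g)", "on(d,b)", "ontable(f)"]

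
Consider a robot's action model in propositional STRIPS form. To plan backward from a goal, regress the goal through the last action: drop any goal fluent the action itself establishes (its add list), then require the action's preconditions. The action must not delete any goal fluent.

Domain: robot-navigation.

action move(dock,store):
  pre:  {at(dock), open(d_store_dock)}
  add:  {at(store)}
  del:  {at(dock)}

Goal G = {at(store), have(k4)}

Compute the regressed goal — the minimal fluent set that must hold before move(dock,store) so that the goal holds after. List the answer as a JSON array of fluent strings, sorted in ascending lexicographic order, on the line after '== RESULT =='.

Compute (G \ add) ∪ pre:
  G ∩ del = {}  (empty — regression defined)
  G \ add = {at(store), have(k4)} \ {at(store)} = {have(k4)}
  ∪ pre   = {have(k4)} ∪ {at(dock), open(d_store_dock)}
          = {at(dock), have(k4), open(d_store_dock)}

== RESULT ==
["at(dock)", "have(k4)", "open(d_store_dock)"]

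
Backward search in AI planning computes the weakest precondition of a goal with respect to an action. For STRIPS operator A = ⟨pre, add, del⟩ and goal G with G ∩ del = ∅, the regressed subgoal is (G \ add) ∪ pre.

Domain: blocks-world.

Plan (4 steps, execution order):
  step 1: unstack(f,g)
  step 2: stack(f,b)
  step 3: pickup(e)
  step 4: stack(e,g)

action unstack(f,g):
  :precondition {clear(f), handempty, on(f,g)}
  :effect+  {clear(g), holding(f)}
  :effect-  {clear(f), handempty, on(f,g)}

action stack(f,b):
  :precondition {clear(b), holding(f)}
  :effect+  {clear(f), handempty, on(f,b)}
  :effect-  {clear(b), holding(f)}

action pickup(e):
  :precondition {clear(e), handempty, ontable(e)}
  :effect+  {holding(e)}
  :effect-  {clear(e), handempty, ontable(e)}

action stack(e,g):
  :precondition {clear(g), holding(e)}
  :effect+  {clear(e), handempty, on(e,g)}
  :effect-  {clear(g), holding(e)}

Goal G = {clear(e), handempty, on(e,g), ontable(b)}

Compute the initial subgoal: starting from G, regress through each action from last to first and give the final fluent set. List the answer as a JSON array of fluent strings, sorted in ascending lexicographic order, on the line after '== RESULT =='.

Work backward from the goal:
  through step 4 (stack(e,g)): drop {clear(e), handempty, on(e,g)}, keep {ontable(b)}, require {clear(g), holding(e)}
    → {clear(g), holding(e), ontable(b)}
  through step 3 (pickup(e)): drop {holding(e)}, keep {clear(g), ontable(b)}, require {clear(e), handempty, ontable(e)}
    → {clear(e), clear(g), handempty, ontable(b), ontable(e)}
  through step 2 (stack(f,b)): drop {handempty}, keep {clear(e), clear(g), ontable(b), ontable(e)}, require {clear(b), holding(f)}
    → {clear(b), clear(e), clear(g), holding(f), ontable(b), ontable(e)}
  through step 1 (unstack(f,g)): drop {clear(g), holding(f)}, keep {clear(b), clear(e), ontable(b), ontable(e)}, require {clear(f), handempty, on(f,g)}
    → {clear(b), clear(e), clear(f), handempty, on(f,g), ontable(b), ontable(e)}

== RESULT ==
["clear(b)", "clear(e)", "clear(f)", "handempty", "on(f,g)", "ontable(b)", "ontable(e)"]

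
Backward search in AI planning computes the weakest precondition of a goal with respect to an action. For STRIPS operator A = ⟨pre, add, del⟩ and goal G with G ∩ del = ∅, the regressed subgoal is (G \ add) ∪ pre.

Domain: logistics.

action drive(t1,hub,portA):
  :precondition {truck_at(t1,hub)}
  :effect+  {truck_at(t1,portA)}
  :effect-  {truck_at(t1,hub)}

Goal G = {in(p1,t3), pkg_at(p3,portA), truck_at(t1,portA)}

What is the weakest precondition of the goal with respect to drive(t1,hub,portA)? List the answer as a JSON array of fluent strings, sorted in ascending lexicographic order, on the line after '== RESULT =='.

Regress:
  G ∩ del = {}  (empty — regression defined)
  G \ add = {in(p1,t3), pkg_at(p3,portA), truck_at(t1,portA)} \ {truck_at(t1,portA)} = {in(p1,t3), pkg_at(p3,portA)}
  ∪ pre   = {in(p1,t3), pkg_at(p3,portA)} ∪ {truck_at(t1,hub)}
          = {in(p1,t3), pkg_at(p3,portA), truck_at(t1,hub)}

== RESULT ==
["in(p1,t3)", "pkg_at(p3,portA)", "truck_at(t1,hub)"]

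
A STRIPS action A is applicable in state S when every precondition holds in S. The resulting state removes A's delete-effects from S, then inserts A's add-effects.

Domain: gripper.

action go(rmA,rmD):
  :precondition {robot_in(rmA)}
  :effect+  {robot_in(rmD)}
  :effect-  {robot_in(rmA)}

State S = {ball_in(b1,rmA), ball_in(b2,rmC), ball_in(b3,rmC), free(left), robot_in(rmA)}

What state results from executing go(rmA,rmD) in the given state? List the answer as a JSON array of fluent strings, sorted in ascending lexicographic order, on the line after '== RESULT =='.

Compute (S \ del) ∪ add:
  pre ⊆ S: {robot_in(rmA)} ⊆ S  — applicable
  S \ del = {ball_in(b1,rmA), ball_in(b2,rmC), ball_in(b3,rmC), free(left)}
  ∪ add   = {ball_in(b1,rmA), ball_in(b2,rmC), ball_in(b3,rmC), free(left), robot_in(rmD)}

== RESULT ==
["ball_in(b1,rmA)", "ball_in(b2,rmC)", "ball_in(b3,rmC)", "free(left)", "robot_in(rmD)"]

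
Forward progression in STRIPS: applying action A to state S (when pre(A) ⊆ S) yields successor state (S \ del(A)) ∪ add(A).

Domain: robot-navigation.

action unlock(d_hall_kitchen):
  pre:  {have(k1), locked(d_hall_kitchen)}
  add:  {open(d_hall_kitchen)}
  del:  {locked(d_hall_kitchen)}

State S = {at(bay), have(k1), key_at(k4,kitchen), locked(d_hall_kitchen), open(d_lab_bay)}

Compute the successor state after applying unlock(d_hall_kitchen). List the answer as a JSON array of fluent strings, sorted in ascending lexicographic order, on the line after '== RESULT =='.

Progress:
  pre ⊆ S: {have(k1), locked(d_hall_kitchen)} ⊆ S  — applicable
  S \ del = {at(bay), have(k1), key_at(k4,kitchen), open(d_lab_bay)}
  ∪ add   = {at(bay), have(k1), key_at(k4,kitchen), open(d_hall_kitchen), open(d_lab_bay)}

== RESULT ==
["at(bay)", "have(k1)", "key_at(k4,kitchen)", "open(d_hall_kitchen)", "open(d_lab_bay)"]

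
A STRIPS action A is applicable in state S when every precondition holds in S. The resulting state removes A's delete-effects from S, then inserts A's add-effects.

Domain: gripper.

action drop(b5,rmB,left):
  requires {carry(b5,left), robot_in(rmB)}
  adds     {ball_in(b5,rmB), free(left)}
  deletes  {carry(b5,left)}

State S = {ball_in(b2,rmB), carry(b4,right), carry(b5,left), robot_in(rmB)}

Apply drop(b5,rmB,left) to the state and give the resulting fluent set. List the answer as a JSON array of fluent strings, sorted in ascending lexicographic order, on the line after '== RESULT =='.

Compute (S \ del) ∪ add:
  pre ⊆ S: {carry(b5,left), robot_in(rmB)} ⊆ S  — applicable
  S \ del = {ball_in(b2,rmB), carry(b4,right), robot_in(rmB)}
  ∪ add   = {ball_in(b2,rmB), ball_in(b5,rmB), carry(b4,right), free(left), robot_in(rmB)}

== RESULT ==
["ball_in(b2,rmB)", "ball_in(b5,rmB)", "carry(b4,right)", "free(left)", "robot_in(rmB)"]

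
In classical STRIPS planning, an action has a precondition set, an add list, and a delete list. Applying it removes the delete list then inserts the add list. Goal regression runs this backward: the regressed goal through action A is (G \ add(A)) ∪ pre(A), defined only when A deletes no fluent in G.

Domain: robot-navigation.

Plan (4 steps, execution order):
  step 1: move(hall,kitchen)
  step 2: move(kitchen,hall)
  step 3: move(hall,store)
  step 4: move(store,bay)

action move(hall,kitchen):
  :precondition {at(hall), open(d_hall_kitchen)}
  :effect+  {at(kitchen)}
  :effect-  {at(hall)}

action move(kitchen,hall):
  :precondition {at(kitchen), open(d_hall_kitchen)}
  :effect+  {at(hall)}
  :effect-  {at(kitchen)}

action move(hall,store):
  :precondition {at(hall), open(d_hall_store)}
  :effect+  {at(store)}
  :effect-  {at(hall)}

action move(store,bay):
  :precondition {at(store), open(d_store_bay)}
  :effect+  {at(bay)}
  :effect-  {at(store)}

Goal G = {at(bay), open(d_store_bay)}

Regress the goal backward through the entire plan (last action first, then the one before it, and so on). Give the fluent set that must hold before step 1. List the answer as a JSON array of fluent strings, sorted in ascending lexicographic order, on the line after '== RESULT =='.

Regress step by step:
  through step 4 (move(store,bay)): drop {at(bay)}, keep {open(d_store_bay)}, require {at(store), open(d_store_bay)}
    → {at(store), open(d_store_bay)}
  through step 3 (move(hall,store)): drop {at(store)}, keep {open(d_store_bay)}, require {at(hall), open(d_hall_store)}
    → {at(hall), open(d_hall_store), open(d_store_bay)}
  through step 2 (move(kitchen,hall)): drop {at(hall)}, keep {open(d_hall_store), open(d_store_bay)}, require {at(kitchen), open(d_hall_kitchen)}
    → {at(kitchen), open(d_hall_kitchen), open(d_hall_store), open(d_store_bay)}
  through step 1 (move(hall,kitchen)): drop {at(kitchen)}, keep {open(d_hall_kitchen), open(d_hall_store), open(d_store_bay)}, require {at(hall), open(d_hall_kitchen)}
    → {at(hall), open(d_hall_kitchen), open(d_hall_store), open(d_store_bay)}

== RESULT ==
["at(hall)", "open(d_hall_kitchen)", "open(d_hall_store)", "open(d_store_bay)"]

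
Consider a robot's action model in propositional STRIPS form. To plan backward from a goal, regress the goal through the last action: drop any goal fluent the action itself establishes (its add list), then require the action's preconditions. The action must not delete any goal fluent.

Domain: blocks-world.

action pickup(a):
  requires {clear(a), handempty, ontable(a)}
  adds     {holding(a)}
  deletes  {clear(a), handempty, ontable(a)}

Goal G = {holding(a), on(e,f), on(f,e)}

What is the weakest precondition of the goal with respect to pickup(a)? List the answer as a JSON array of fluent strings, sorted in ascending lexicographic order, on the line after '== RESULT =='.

Regress:
  G ∩ del = {}  (empty — regression defined)
  G \ add = {holding(a), on(e,f), on(f,e)} \ {holding(a)} = {on(e,f), on(f,e)}
  ∪ pre   = {on(e,f), on(f,e)} ∪ {clear(a), handempty, ontable(a)}
          = {clear(a), handempty, on(e,f), on(f,e), ontable(a)}

== RESULT ==
["clear(a)", "handempty", "on(e,f)", "on(f,e)", "ontable(a)"]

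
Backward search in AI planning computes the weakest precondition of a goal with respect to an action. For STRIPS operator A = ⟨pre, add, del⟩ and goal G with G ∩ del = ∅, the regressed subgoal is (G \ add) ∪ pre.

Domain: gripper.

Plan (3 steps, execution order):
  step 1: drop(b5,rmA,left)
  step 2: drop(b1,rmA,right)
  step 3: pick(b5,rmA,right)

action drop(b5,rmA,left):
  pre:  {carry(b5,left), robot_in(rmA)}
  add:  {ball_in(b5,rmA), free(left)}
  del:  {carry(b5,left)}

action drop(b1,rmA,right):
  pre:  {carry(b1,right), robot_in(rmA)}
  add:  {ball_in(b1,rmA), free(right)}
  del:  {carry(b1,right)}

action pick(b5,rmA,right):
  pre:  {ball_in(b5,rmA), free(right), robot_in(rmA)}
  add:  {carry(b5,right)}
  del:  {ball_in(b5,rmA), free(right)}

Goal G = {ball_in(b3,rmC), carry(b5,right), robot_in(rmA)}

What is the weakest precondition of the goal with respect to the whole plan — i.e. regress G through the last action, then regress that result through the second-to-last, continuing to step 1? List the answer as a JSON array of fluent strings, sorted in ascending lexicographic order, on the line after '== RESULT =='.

Work backward from the goal:
  through step 3 (pick(b5,rmA,right)): drop {carry(b5,right)}, keep {ball_in(b3,rmC), robot_in(rmA)}, require {ball_in(b5,rmA), free(right), robot_in(rmA)}
    → {ball_in(b3,rmC), ball_in(b5,rmA), free(right), robot_in(rmA)}
  through step 2 (drop(b1,rmA,right)): drop {free(right)}, keep {ball_in(b3,rmC), ball_in(b5,rmA), robot_in(rmA)}, require {carry(b1,right), robot_in(rmA)}
    → {ball_in(b3,rmC), ball_in(b5,rmA), carry(b1,right), robot_in(rmA)}
  through step 1 (drop(b5,rmA,left)): drop {ball_in(b5,rmA)}, keep {ball_in(b3,rmC), carry(b1,right), robot_in(rmA)}, require {carry(b5,left), robot_in(rmA)}
    → {ball_in(b3,rmC), carry(b1,right), carry(b5,left), robot_in(rmA)}

== RESULT ==
["ball_in(b3,rmC)", "carry(b1,right)", "carry(b5,left)", "robot_in(rmA)"]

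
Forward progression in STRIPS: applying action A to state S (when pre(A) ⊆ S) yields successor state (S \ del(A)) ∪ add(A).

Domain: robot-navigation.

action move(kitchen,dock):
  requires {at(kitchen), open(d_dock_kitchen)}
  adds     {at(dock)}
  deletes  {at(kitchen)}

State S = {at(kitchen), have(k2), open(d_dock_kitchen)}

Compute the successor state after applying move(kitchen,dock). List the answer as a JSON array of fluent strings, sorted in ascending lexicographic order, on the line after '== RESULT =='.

Progress:
  pre ⊆ S: {at(kitchen), open(d_dock_kitchen)} ⊆ S  — applicable
  S \ del = {have(k2), open(d_dock_kitchen)}
  ∪ add   = {at(dock), have(k2), open(d_dock_kitchen)}

== RESULT ==
["at(dock)", "have(k2)", "open(d_dock_kitchen)"]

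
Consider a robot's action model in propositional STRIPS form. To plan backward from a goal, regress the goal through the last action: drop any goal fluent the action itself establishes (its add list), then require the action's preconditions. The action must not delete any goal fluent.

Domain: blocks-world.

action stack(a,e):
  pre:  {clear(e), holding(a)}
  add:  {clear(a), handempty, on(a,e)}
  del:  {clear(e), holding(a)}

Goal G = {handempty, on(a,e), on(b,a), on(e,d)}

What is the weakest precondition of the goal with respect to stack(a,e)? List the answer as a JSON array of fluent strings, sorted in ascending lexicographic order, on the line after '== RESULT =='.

Compute (G \ add) ∪ pre:
  G ∩ del = {}  (empty — regression defined)
  G \ add = {handempty, on(a,e), on(b,a), on(e,d)} \ {clear(a), handempty, on(a,e)} = {on(b,a), on(e,d)}
  ∪ pre   = {on(b,a), on(e,d)} ∪ {clear(e), holding(a)}
          = {clear(e), holding(a), on(b,a), on(e,d)}

== RESULT ==
["clear(e)", "holding(a)", "on(b,a)", "on(e,d)"]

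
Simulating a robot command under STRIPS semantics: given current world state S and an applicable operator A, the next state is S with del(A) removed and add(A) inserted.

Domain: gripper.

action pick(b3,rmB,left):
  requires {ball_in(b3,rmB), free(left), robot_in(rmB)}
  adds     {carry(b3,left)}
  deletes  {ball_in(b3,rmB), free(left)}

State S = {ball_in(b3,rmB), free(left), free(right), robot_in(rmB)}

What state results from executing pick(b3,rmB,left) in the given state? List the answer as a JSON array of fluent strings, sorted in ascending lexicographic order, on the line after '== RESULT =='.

Compute (S \ del) ∪ add:
  pre ⊆ S: {ball_in(b3,rmB), free(left), robot_in(rmB)} ⊆ S  — applicable
  S \ del = {free(right), robot_in(rmB)}
  ∪ add   = {carry(b3,left), free(right), robot_in(rmB)}

== RESULT ==
["carry(b3,left)", "free(right)", "robot_in(rmB)"]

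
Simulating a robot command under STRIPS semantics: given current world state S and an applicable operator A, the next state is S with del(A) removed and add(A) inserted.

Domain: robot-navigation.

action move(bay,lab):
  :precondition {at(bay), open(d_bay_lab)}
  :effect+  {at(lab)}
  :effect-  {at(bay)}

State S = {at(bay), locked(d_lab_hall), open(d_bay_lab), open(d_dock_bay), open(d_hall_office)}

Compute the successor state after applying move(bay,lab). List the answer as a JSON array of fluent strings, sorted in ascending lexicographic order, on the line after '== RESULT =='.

Compute (S \ del) ∪ add:
  pre ⊆ S: {at(bay), open(d_bay_lab)} ⊆ S  — applicable
  S \ del = {locked(d_lab_hall), open(d_bay_lab), open(d_dock_bay), open(d_hall_office)}
  ∪ add   = {at(lab), locked(d_lab_hall), open(d_bay_lab), open(d_dock_bay), open(d_hall_office)}

== RESULT ==
["at(lab)", "locked(d_lab_hall)", "open(d_bay_lab)", "open(d_dock_bay)", "open(d_hall_office)"]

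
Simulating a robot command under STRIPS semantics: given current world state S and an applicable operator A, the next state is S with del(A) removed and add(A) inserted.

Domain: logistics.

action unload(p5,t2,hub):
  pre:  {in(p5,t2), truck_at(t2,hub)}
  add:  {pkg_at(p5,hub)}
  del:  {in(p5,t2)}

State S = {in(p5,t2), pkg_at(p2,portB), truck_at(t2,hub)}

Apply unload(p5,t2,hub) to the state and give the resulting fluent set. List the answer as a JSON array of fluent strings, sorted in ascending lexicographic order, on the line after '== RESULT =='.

Progress:
  pre ⊆ S: {in(p5,t2), truck_at(t2,hub)} ⊆ S  — applicable
  S \ del = {pkg_at(p2,portB), truck_at(t2,hub)}
  ∪ add   = {pkg_at(p2,portB), pkg_at(p5,hub), truck_at(t2,hub)}

== RESULT ==
["pkg_at(p2,portB)", "pkg_at(p5,hub)", "truck_at(t2,hub)"]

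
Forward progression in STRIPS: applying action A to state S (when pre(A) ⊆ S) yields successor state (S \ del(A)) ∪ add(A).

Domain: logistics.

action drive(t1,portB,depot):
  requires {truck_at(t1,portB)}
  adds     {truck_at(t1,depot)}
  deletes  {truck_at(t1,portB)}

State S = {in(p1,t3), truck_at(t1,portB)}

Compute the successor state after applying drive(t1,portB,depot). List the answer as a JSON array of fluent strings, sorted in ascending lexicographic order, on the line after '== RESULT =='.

Compute (S \ del) ∪ add:
  pre ⊆ S: {truck_at(t1,portB)} ⊆ S  — applicable
  S \ del = {in(p1,t3)}
  ∪ add   = {in(p1,t3), truck_at(t1,depot)}

== RESULT ==
["in(p1,t3)", "truck_at(t1,depot)"]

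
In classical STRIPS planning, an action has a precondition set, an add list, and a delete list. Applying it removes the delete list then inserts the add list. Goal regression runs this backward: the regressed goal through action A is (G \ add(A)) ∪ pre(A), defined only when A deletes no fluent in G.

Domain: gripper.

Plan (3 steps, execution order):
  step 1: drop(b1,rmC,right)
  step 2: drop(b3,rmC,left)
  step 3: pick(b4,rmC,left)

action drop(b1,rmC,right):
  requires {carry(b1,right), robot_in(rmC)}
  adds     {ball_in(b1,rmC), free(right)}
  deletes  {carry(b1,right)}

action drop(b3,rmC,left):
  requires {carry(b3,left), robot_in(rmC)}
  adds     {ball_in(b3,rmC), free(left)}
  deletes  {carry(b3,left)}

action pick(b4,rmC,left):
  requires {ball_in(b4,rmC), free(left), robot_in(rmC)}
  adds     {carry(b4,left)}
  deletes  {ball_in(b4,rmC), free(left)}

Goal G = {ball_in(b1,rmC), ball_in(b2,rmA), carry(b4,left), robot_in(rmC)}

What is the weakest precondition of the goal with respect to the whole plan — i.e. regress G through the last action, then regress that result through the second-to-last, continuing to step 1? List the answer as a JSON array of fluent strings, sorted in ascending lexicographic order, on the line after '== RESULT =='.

Regress step by step:
  through step 3 (pick(b4,rmC,left)): drop {carry(b4,left)}, keep {ball_in(b1,rmC), ball_in(b2,rmA), robot_in(rmC)}, require {ball_in(b4,rmC), free(left), robot_in(rmC)}
    → {ball_in(b1,rmC), ball_in(b2,rmA), ball_in(b4,rmC), free(left), robot_in(rmC)}
  through step 2 (drop(b3,rmC,left)): drop {free(left)}, keep {ball_in(b1,rmC), ball_in(b2,rmA), ball_in(b4,rmC), robot_in(rmC)}, require {carry(b3,left), robot_in(rmC)}
    → {ball_in(b1,rmC), ball_in(b2,rmA), ball_in(b4,rmC), carry(b3,left), robot_in(rmC)}
  through step 1 (drop(b1,rmC,right)): drop {ball_in(b1,rmC)}, keep {ball_in(b2,rmA), ball_in(b4,rmC), carry(b3,left), robot_in(rmC)}, require {carry(b1,right), robot_in(rmC)}
    → {ball_in(b2,rmA), ball_in(b4,rmC), carry(b1,right), carry(b3,left), robot_in(rmC)}

== RESULT ==
["ball_in(b2,rmA)", "ball_in(b4,rmC)", "carry(b1,right)", "carry(b3,left)", "robot_in(rmC)"]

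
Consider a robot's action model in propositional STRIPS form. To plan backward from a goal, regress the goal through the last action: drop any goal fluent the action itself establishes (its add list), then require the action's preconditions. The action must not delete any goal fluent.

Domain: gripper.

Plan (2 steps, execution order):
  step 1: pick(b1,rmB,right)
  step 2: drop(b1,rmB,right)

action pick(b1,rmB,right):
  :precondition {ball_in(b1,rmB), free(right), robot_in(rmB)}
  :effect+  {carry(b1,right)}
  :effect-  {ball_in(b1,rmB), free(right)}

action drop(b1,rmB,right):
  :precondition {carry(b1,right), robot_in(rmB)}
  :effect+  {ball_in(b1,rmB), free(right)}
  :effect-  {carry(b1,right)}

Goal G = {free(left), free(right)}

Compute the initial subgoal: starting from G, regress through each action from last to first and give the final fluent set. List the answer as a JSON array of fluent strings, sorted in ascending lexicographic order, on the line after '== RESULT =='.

Regress step by step:
  through step 2 (drop(b1,rmB,right)): drop {free(right)}, keep {free(left)}, require {carry(b1,right), robot_in(rmB)}
    → {carry(b1,right), free(left), robot_in(rmB)}
  through step 1 (pick(b1,rmB,right)): drop {carry(b1,right)}, keep {free(left), robot_in(rmB)}, require {ball_in(b1,rmB), free(right), robot_in(rmB)}
    → {ball_in(b1,rmB), free(left), free(right), robot_in(rmB)}

== RESULT ==
["ball_in(b1,rmB)", "free(left)", "free(right)", "robot_in(rmB)"]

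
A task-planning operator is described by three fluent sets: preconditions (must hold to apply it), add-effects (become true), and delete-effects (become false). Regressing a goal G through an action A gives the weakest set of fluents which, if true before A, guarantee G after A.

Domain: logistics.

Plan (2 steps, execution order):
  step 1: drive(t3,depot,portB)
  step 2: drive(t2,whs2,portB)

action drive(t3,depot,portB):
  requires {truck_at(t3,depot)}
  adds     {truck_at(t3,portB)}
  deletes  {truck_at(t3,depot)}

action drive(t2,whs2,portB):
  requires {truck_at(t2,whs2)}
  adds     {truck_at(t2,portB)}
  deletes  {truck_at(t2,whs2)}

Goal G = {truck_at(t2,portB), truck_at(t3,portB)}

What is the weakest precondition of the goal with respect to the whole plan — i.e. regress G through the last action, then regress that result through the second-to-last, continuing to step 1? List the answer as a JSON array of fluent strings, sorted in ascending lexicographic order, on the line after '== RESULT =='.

Regress step by step:
  through step 2 (drive(t2,whs2,portB)): drop {truck_at(t2,portB)}, keep {truck_at(t3,portB)}, require {truck_at(t2,whs2)}
    → {truck_at(t2,whs2), truck_at(t3,portB)}
  through step 1 (drive(t3,depot,portB)): drop {truck_at(t3,portB)}, keep {truck_at(t2,whs2)}, require {truck_at(t3,depot)}
    → {truck_at(t2,whs2), truck_at(t3,depot)}

== RESULT ==
["truck_at(t2,whs2)", "truck_at(t3,depot)"]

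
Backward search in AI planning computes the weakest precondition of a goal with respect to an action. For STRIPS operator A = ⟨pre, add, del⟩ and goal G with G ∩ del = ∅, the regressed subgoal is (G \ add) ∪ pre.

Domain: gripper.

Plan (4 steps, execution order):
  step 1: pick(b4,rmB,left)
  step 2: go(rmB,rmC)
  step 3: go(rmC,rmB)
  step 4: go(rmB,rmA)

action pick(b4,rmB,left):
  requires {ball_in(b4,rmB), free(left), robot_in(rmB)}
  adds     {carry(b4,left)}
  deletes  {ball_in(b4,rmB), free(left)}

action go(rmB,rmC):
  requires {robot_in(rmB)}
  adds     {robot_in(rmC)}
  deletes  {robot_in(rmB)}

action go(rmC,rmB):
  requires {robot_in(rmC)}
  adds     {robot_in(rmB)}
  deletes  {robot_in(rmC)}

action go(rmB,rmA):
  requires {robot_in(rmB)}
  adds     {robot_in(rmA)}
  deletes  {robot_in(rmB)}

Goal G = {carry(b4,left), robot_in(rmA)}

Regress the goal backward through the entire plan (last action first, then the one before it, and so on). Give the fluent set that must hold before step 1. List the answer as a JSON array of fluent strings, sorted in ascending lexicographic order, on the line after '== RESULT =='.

Regress step by step:
  through step 4 (go(rmB,rmA)): drop {robot_in(rmA)}, keep {carry(b4,left)}, require {robot_in(rmB)}
    → {carry(b4,left), robot_in(rmB)}
  through step 3 (go(rmC,rmB)): drop {robot_in(rmB)}, keep {carry(b4,left)}, require {robot_in(rmC)}
    → {carry(b4,left), robot_in(rmC)}
  through step 2 (go(rmB,rmC)): drop {robot_in(rmC)}, keep {carry(b4,left)}, require {robot_in(rmB)}
    → {carry(b4,left), robot_in(rmB)}
  through step 1 (pick(b4,rmB,left)): drop {carry(b4,left)}, keep {robot_in(rmB)}, require {ball_in(b4,rmB), free(left), robot_in(rmB)}
    → {ball_in(b4,rmB), free(left), robot_in(rmB)}

== RESULT ==
["ball_in(b4,rmB)", "free(left)", "robot_in(rmB)"]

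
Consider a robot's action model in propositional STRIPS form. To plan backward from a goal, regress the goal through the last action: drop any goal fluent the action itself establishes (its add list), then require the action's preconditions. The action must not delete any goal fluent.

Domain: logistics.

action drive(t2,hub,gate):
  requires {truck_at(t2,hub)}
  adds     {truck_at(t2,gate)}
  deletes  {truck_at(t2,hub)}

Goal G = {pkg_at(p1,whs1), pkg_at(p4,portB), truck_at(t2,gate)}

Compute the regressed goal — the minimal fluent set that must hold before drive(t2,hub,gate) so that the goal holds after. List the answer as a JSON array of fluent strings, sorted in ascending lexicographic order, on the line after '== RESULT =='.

Compute (G \ add) ∪ pre:
  G ∩ del = {}  (empty — regression defined)
  G \ add = {pkg_at(p1,whs1), pkg_at(p4,portB), truck_at(t2,gate)} \ {truck_at(t2,gate)} = {pkg_at(p1,whs1), pkg_at(p4,portB)}
  ∪ pre   = {pkg_at(p1,whs1), pkg_at(p4,portB)} ∪ {truck_at(t2,hub)}
          = {pkg_at(p1,whs1), pkg_at(p4,portB), truck_at(t2,hub)}

== RESULT ==
["pkg_at(p1,whs1)", "pkg_at(p4,portB)", "truck_at(t2,hub)"]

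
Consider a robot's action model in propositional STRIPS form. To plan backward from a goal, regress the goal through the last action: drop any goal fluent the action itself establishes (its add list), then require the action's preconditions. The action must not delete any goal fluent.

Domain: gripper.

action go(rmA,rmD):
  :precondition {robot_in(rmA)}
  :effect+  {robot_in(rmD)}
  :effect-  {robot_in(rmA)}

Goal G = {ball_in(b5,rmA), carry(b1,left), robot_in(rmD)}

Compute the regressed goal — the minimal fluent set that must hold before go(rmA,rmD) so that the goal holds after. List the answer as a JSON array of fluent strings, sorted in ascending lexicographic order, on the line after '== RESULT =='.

Regress:
  G ∩ del = {}  (empty — regression defined)
  G \ add = {ball_in(b5,rmA), carry(b1,left), robot_in(rmD)} \ {robot_in(rmD)} = {ball_in(b5,rmA), carry(b1,left)}
  ∪ pre   = {ball_in(b5,rmA), carry(b1,left)} ∪ {robot_in(rmA)}
          = {ball_in(b5,rmA), carry(b1,left), robot_in(rmA)}

== RESULT ==
["ball_in(b5,rmA)", "carry(b1,left)", "robot_in(rmA)"]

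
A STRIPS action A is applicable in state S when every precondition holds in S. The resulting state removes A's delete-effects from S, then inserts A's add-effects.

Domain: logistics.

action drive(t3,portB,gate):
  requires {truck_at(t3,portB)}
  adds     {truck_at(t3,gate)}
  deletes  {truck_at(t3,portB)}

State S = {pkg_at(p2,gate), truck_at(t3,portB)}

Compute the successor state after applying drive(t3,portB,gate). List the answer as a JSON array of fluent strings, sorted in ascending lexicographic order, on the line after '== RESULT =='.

Progress:
  pre ⊆ S: {truck_at(t3,portB)} ⊆ S  — applicable
  S \ del = {pkg_at(p2,gate)}
  ∪ add   = {pkg_at(p2,gate), truck_at(t3,gate)}

== RESULT ==
["pkg_at(p2,gate)", "truck_at(t3,gate)"]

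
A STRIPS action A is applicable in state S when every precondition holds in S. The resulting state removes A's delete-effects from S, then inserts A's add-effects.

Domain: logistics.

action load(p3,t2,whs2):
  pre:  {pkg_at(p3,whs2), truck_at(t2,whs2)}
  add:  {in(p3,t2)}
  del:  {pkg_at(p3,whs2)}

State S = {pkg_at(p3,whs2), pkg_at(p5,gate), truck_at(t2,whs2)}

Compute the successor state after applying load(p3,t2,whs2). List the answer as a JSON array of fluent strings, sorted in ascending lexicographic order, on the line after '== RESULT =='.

Compute (S \ del) ∪ add:
  pre ⊆ S: {pkg_at(p3,whs2), truck_at(t2,whs2)} ⊆ S  — applicable
  S \ del = {pkg_at(p5,gate), truck_at(t2,whs2)}
  ∪ add   = {in(p3,t2), pkg_at(p5,gate), truck_at(t2,whs2)}

== RESULT ==
["in(p3,t2)", "pkg_at(p5,gate)", "truck_at(t2,whs2)"]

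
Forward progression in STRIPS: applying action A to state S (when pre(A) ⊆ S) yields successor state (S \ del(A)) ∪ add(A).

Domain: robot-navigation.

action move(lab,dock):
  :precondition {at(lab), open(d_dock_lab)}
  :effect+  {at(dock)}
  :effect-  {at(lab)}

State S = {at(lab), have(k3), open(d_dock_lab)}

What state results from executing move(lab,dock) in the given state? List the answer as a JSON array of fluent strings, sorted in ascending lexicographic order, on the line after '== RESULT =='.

Progress:
  pre ⊆ S: {at(lab), open(d_dock_lab)} ⊆ S  — applicable
  S \ del = {have(k3), open(d_dock_lab)}
  ∪ add   = {at(dock), have(k3), open(d_dock_lab)}

== RESULT ==
["at(dock)", "have(k3)", "open(d_dock_lab)"]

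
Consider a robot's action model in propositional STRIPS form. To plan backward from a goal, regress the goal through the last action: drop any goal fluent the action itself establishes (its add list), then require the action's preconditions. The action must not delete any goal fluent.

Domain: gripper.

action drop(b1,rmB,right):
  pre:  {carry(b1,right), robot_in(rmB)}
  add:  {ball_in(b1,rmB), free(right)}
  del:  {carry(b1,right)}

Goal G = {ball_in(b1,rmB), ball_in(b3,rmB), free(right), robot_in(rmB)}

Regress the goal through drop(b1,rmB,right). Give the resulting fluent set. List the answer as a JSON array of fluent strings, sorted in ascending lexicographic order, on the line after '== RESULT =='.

Compute (G \ add) ∪ pre:
  G ∩ del = {}  (empty — regression defined)
  G \ add = {ball_in(b1,rmB), ball_in(b3,rmB), free(right), robot_in(rmB)} \ {ball_in(b1,rmB), free(right)} = {ball_in(b3,rmB), robot_in(rmB)}
  ∪ pre   = {ball_in(b3,rmB), robot_in(rmB)} ∪ {carry(b1,right), robot_in(rmB)}
          = {ball_in(b3,rmB), carry(b1,right), robot_in(rmB)}

== RESULT ==
["ball_in(b3,rmB)", "carry(b1,right)", "robot_in(rmB)"]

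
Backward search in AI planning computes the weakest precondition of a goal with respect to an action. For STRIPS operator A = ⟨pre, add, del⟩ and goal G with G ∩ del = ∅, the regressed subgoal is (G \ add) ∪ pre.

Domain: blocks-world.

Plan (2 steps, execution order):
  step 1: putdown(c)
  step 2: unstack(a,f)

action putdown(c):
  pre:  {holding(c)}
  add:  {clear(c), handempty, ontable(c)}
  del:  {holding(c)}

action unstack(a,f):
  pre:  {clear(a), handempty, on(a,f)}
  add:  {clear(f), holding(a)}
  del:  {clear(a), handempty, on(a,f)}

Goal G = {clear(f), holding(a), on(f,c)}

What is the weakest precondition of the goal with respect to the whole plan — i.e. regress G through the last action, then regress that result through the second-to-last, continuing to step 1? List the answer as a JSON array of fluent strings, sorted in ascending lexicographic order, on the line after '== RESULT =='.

Work backward from the goal:
  through step 2 (unstack(a,f)): drop {clear(f), holding(a)}, keep {on(f,c)}, require {clear(a), handempty, on(a,f)}
    → {clear(a), handempty, on(a,f), on(f,c)}
  through step 1 (putdown(c)): drop {handempty}, keep {clear(a), on(a,f), on(f,c)}, require {holding(c)}
    → {clear(a), holding(c), on(a,f), on(f,c)}

== RESULT ==
["clear(a)", "holding(c)", "on(a,f)", "on(f,c)"]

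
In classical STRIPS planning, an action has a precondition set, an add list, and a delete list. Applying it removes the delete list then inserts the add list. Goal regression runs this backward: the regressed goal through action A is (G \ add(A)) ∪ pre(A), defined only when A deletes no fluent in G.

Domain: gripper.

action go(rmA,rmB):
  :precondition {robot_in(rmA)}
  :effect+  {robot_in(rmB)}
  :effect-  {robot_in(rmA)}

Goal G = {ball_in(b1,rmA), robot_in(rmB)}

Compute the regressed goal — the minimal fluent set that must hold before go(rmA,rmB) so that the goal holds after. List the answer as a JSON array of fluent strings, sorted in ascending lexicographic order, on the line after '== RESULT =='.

Regress:
  G ∩ del = {}  (empty — regression defined)
  G \ add = {ball_in(b1,rmA), robot_in(rmB)} \ {robot_in(rmB)} = {ball_in(b1,rmA)}
  ∪ pre   = {ball_in(b1,rmA)} ∪ {robot_in(rmA)}
          = {ball_in(b1,rmA), robot_in(rmA)}

== RESULT ==
["ball_in(b1,rmA)", "robot_in(rmA)"]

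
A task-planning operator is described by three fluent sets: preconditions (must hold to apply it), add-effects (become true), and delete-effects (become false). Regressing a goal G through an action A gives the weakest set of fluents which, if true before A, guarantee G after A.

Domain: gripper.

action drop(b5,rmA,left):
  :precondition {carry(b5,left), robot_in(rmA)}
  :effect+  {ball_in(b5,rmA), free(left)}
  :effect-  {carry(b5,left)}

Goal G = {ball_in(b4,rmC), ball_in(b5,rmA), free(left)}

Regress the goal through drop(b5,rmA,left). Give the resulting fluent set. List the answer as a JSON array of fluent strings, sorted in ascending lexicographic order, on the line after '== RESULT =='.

Compute (G \ add) ∪ pre:
  G ∩ del = {}  (empty — regression defined)
  G \ add = {ball_in(b4,rmC), ball_in(b5,rmA), free(left)} \ {ball_in(b5,rmA), free(left)} = {ball_in(b4,rmC)}
  ∪ pre   = {ball_in(b4,rmC)} ∪ {carry(b5,left), robot_in(rmA)}
          = {ball_in(b4,rmC), carry(b5,left), robot_in(rmA)}

== RESULT ==
["ball_in(b4,rmC)", "carry(b5,left)", "robot_in(rmA)"]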